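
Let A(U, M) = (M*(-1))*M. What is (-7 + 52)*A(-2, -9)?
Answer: -3645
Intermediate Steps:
A(U, M) = -M² (A(U, M) = (-M)*M = -M²)
(-7 + 52)*A(-2, -9) = (-7 + 52)*(-1*(-9)²) = 45*(-1*81) = 45*(-81) = -3645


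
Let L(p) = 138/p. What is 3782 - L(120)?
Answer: 75617/20 ≈ 3780.9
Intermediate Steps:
3782 - L(120) = 3782 - 138/120 = 3782 - 1*23/20 = 3782 - 23/20 = 75617/20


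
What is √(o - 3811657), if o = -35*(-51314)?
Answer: 3*I*√223963 ≈ 1419.7*I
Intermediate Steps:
o = 1795990
√(o - 3811657) = √(1795990 - 3811657) = √(-2015667) = 3*I*√223963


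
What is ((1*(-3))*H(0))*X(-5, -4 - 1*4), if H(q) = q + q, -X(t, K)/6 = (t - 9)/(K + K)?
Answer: 0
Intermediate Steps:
X(t, K) = -3*(-9 + t)/K (X(t, K) = -6*(t - 9)/(K + K) = -6*(-9 + t)/(2*K) = -6*(-9 + t)*1/(2*K) = -3*(-9 + t)/K)
H(q) = 2*q
((1*(-3))*H(0))*X(-5, -4 - 1*4) = ((1*(-3))*(2*0))*(3*(9 - 1*(-5))/(-4 - 1*4)) = (-3*0)*(3*(9 + 5)/(-4 - 4)) = 0*(3*14/(-8)) = 0*(3*(-⅛)*14) = 0*(-21/4) = 0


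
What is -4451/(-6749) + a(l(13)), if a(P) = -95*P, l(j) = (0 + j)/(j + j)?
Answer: -632253/13498 ≈ -46.841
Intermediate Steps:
l(j) = ½ (l(j) = j/((2*j)) = j*(1/(2*j)) = ½)
-4451/(-6749) + a(l(13)) = -4451/(-6749) - 95*½ = -4451*(-1/6749) - 95/2 = 4451/6749 - 95/2 = -632253/13498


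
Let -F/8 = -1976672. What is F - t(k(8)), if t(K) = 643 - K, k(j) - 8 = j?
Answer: 15812749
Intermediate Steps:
k(j) = 8 + j
F = 15813376 (F = -8*(-1976672) = 15813376)
F - t(k(8)) = 15813376 - (643 - (8 + 8)) = 15813376 - (643 - 1*16) = 15813376 - (643 - 16) = 15813376 - 1*627 = 15813376 - 627 = 15812749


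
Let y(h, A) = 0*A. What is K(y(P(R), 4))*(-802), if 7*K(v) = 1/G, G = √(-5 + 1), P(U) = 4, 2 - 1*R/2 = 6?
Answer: 401*I/7 ≈ 57.286*I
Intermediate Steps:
R = -8 (R = 4 - 2*6 = 4 - 12 = -8)
y(h, A) = 0
G = 2*I (G = √(-4) = 2*I ≈ 2.0*I)
K(v) = -I/14 (K(v) = 1/(7*((2*I))) = (-I/2)/7 = -I/14)
K(y(P(R), 4))*(-802) = -I/14*(-802) = 401*I/7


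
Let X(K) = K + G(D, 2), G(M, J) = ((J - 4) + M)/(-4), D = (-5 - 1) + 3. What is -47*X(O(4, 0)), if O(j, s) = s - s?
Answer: -235/4 ≈ -58.750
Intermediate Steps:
O(j, s) = 0
D = -3 (D = -6 + 3 = -3)
G(M, J) = 1 - J/4 - M/4 (G(M, J) = ((-4 + J) + M)*(-¼) = (-4 + J + M)*(-¼) = 1 - J/4 - M/4)
X(K) = 5/4 + K (X(K) = K + (1 - ¼*2 - ¼*(-3)) = K + (1 - ½ + ¾) = K + 5/4 = 5/4 + K)
-47*X(O(4, 0)) = -47*(5/4 + 0) = -47*5/4 = -235/4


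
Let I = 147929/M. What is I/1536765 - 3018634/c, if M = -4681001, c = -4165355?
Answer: 4342968080720017843/5992778297463870315 ≈ 0.72470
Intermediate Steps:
I = -147929/4681001 (I = 147929/(-4681001) = 147929*(-1/4681001) = -147929/4681001 ≈ -0.031602)
I/1536765 - 3018634/c = -147929/4681001/1536765 - 3018634/(-4165355) = -147929/4681001*1/1536765 - 3018634*(-1/4165355) = -147929/7193598501765 + 3018634/4165355 = 4342968080720017843/5992778297463870315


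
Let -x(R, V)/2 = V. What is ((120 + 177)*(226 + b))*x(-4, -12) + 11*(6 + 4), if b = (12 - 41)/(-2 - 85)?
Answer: 1613414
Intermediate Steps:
b = ⅓ (b = -29/(-87) = -29*(-1/87) = ⅓ ≈ 0.33333)
x(R, V) = -2*V
((120 + 177)*(226 + b))*x(-4, -12) + 11*(6 + 4) = ((120 + 177)*(226 + ⅓))*(-2*(-12)) + 11*(6 + 4) = (297*(679/3))*24 + 11*10 = 67221*24 + 110 = 1613304 + 110 = 1613414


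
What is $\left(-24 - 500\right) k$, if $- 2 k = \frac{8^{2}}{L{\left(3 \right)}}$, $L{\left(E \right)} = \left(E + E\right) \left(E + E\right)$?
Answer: $\frac{4192}{9} \approx 465.78$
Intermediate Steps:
$L{\left(E \right)} = 4 E^{2}$ ($L{\left(E \right)} = 2 E 2 E = 4 E^{2}$)
$k = - \frac{8}{9}$ ($k = - \frac{8^{2} \frac{1}{4 \cdot 3^{2}}}{2} = - \frac{64 \frac{1}{4 \cdot 9}}{2} = - \frac{64 \cdot \frac{1}{36}}{2} = \left(- \frac{1}{2}\right) \frac{16}{9} = - \frac{8}{9} \approx -0.88889$)
$\left(-24 - 500\right) k = \left(-24 - 500\right) \left(- \frac{8}{9}\right) = \left(-524\right) \left(- \frac{8}{9}\right) = \frac{4192}{9}$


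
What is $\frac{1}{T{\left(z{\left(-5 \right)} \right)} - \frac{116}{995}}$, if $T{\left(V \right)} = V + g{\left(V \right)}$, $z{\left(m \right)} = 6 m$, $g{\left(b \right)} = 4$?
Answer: $- \frac{995}{25986} \approx -0.03829$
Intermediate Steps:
$T{\left(V \right)} = 4 + V$ ($T{\left(V \right)} = V + 4 = 4 + V$)
$\frac{1}{T{\left(z{\left(-5 \right)} \right)} - \frac{116}{995}} = \frac{1}{\left(4 + 6 \left(-5\right)\right) - \frac{116}{995}} = \frac{1}{\left(4 - 30\right) - \frac{116}{995}} = \frac{1}{-26 - \frac{116}{995}} = \frac{1}{- \frac{25986}{995}} = - \frac{995}{25986}$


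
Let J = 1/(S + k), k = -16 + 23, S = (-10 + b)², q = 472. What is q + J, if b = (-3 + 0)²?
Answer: 3777/8 ≈ 472.13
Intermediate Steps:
b = 9 (b = (-3)² = 9)
S = 1 (S = (-10 + 9)² = (-1)² = 1)
k = 7
J = ⅛ (J = 1/(1 + 7) = 1/8 = ⅛ ≈ 0.12500)
q + J = 472 + ⅛ = 3777/8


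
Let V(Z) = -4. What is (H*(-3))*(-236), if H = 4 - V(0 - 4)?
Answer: 5664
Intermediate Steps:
H = 8 (H = 4 - 1*(-4) = 4 + 4 = 8)
(H*(-3))*(-236) = (8*(-3))*(-236) = -24*(-236) = 5664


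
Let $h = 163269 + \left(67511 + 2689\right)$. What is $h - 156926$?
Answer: $76543$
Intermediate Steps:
$h = 233469$ ($h = 163269 + 70200 = 233469$)
$h - 156926 = 233469 - 156926 = 76543$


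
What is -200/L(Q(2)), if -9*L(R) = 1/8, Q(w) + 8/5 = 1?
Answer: 14400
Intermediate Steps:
Q(w) = -⅗ (Q(w) = -8/5 + 1 = -⅗)
L(R) = -1/72 (L(R) = -⅑/8 = -⅑*⅛ = -1/72)
-200/L(Q(2)) = -200/(-1/72) = -200*(-72) = 14400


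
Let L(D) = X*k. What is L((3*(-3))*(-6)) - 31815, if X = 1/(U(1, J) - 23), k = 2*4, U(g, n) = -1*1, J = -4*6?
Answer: -95446/3 ≈ -31815.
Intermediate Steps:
J = -24
U(g, n) = -1
k = 8
X = -1/24 (X = 1/(-1 - 23) = 1/(-24) = -1/24 ≈ -0.041667)
L(D) = -⅓ (L(D) = -1/24*8 = -⅓)
L((3*(-3))*(-6)) - 31815 = -⅓ - 31815 = -95446/3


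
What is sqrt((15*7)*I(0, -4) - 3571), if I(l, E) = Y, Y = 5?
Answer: I*sqrt(3046) ≈ 55.191*I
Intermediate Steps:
I(l, E) = 5
sqrt((15*7)*I(0, -4) - 3571) = sqrt((15*7)*5 - 3571) = sqrt(105*5 - 3571) = sqrt(525 - 3571) = sqrt(-3046) = I*sqrt(3046)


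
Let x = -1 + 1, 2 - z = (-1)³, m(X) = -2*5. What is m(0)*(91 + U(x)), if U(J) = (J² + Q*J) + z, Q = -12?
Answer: -940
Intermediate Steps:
m(X) = -10
z = 3 (z = 2 - 1*(-1)³ = 2 - 1*(-1) = 2 + 1 = 3)
x = 0
U(J) = 3 + J² - 12*J (U(J) = (J² - 12*J) + 3 = 3 + J² - 12*J)
m(0)*(91 + U(x)) = -10*(91 + (3 + 0² - 12*0)) = -10*(91 + (3 + 0 + 0)) = -10*(91 + 3) = -10*94 = -940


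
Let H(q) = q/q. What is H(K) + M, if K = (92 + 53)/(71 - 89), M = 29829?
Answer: 29830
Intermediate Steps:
K = -145/18 (K = 145/(-18) = 145*(-1/18) = -145/18 ≈ -8.0556)
H(q) = 1
H(K) + M = 1 + 29829 = 29830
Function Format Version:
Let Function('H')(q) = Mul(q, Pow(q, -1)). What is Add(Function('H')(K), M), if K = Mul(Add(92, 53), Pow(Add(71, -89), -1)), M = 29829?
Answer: 29830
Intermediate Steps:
K = Rational(-145, 18) (K = Mul(145, Pow(-18, -1)) = Mul(145, Rational(-1, 18)) = Rational(-145, 18) ≈ -8.0556)
Function('H')(q) = 1
Add(Function('H')(K), M) = Add(1, 29829) = 29830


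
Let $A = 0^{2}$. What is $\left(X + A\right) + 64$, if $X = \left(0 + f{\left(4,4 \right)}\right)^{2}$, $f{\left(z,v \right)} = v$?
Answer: $80$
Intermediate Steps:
$A = 0$
$X = 16$ ($X = \left(0 + 4\right)^{2} = 4^{2} = 16$)
$\left(X + A\right) + 64 = \left(16 + 0\right) + 64 = 16 + 64 = 80$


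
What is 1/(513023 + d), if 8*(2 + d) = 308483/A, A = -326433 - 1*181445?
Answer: 580432/297773761003 ≈ 1.9492e-6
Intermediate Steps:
A = -507878 (A = -326433 - 181445 = -507878)
d = -1204933/580432 (d = -2 + (308483/(-507878))/8 = -2 + (308483*(-1/507878))/8 = -2 + (1/8)*(-44069/72554) = -2 - 44069/580432 = -1204933/580432 ≈ -2.0759)
1/(513023 + d) = 1/(513023 - 1204933/580432) = 1/(297773761003/580432) = 580432/297773761003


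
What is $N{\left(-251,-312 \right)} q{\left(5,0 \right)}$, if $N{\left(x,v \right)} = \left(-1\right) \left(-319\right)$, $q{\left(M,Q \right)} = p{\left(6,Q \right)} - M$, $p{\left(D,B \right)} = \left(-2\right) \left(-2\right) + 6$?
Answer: $1595$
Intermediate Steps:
$p{\left(D,B \right)} = 10$ ($p{\left(D,B \right)} = 4 + 6 = 10$)
$q{\left(M,Q \right)} = 10 - M$
$N{\left(x,v \right)} = 319$
$N{\left(-251,-312 \right)} q{\left(5,0 \right)} = 319 \left(10 - 5\right) = 319 \cdot 5 = 1595$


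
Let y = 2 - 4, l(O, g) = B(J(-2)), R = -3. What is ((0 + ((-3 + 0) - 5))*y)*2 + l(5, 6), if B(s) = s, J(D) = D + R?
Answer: 27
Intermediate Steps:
J(D) = -3 + D (J(D) = D - 3 = -3 + D)
l(O, g) = -5 (l(O, g) = -3 - 2 = -5)
y = -2
((0 + ((-3 + 0) - 5))*y)*2 + l(5, 6) = ((0 + ((-3 + 0) - 5))*(-2))*2 - 5 = ((0 + (-3 - 5))*(-2))*2 - 5 = ((0 - 8)*(-2))*2 - 5 = -8*(-2)*2 - 5 = 16*2 - 5 = 32 - 5 = 27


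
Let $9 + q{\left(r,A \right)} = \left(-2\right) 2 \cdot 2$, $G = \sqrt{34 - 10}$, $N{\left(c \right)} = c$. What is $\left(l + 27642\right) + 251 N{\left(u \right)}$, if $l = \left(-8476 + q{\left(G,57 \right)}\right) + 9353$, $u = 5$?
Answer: $29757$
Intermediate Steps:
$G = 2 \sqrt{6}$ ($G = \sqrt{24} = 2 \sqrt{6} \approx 4.899$)
$q{\left(r,A \right)} = -17$ ($q{\left(r,A \right)} = -9 + \left(-2\right) 2 \cdot 2 = -9 - 8 = -17$)
$l = 860$ ($l = \left(-8476 - 17\right) + 9353 = -8493 + 9353 = 860$)
$\left(l + 27642\right) + 251 N{\left(u \right)} = \left(860 + 27642\right) + 251 \cdot 5 = 28502 + 1255 = 29757$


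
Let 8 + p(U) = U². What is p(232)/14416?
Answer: 6727/1802 ≈ 3.7331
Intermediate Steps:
p(U) = -8 + U²
p(232)/14416 = (-8 + 232²)/14416 = (-8 + 53824)*(1/14416) = 53816*(1/14416) = 6727/1802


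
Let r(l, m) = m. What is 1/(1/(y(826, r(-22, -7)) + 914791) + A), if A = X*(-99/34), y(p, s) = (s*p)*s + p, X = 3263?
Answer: -32507094/308852768333 ≈ -0.00010525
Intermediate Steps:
y(p, s) = p + p*s² (y(p, s) = (p*s)*s + p = p*s² + p = p + p*s²)
A = -323037/34 (A = 3263*(-99/34) = -323037/34 ≈ -9501.1)
1/(1/(y(826, r(-22, -7)) + 914791) + A) = 1/(1/(826*(1 + (-7)²) + 914791) - 323037/34) = 1/(1/(826*(1 + 49) + 914791) - 323037/34) = 1/(1/(826*50 + 914791) - 323037/34) = 1/(1/(41300 + 914791) - 323037/34) = 1/(1/956091 - 323037/34) = 1/(-308852768333/32507094) = -32507094/308852768333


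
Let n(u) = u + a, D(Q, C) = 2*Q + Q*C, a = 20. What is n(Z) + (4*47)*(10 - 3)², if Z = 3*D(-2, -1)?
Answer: 9226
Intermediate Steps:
D(Q, C) = 2*Q + C*Q
Z = -6 (Z = 3*(-2*(2 - 1)) = 3*(-2*1) = 3*(-2) = -6)
n(u) = 20 + u (n(u) = u + 20 = 20 + u)
n(Z) + (4*47)*(10 - 3)² = (20 - 6) + (4*47)*(10 - 3)² = 14 + 188*7² = 14 + 188*49 = 14 + 9212 = 9226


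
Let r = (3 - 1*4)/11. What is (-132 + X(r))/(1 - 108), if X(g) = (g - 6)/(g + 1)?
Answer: 1387/1070 ≈ 1.2963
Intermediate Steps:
r = -1/11 (r = (3 - 4)*(1/11) = -1*1/11 = -1/11 ≈ -0.090909)
X(g) = (-6 + g)/(1 + g)
(-132 + X(r))/(1 - 108) = (-132 + (-6 - 1/11)/(1 - 1/11))/(1 - 108) = (-132 - 67/11/(10/11))/(-107) = -(-132 + (11/10)*(-67/11))/107 = -(-132 - 67/10)/107 = -1/107*(-1387/10) = 1387/1070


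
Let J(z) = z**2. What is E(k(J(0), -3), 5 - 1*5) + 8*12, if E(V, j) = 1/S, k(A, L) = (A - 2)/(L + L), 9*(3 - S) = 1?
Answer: 2505/26 ≈ 96.346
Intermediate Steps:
S = 26/9 (S = 3 - 1/9*1 = 3 - 1/9 = 26/9 ≈ 2.8889)
k(A, L) = (-2 + A)/(2*L) (k(A, L) = (-2 + A)/((2*L)) = (-2 + A)*(1/(2*L)) = (-2 + A)/(2*L))
E(V, j) = 9/26 (E(V, j) = 1/(26/9) = 9/26)
E(k(J(0), -3), 5 - 1*5) + 8*12 = 9/26 + 8*12 = 9/26 + 96 = 2505/26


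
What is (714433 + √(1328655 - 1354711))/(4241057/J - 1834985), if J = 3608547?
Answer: -2578065058851/6621625375738 - 3608547*I*√6514/3310812687869 ≈ -0.38934 - 8.7967e-5*I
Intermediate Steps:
(714433 + √(1328655 - 1354711))/(4241057/J - 1834985) = (714433 + √(1328655 - 1354711))/(4241057/3608547 - 1834985) = (714433 + √(-26056))/(4241057*(1/3608547) - 1834985) = (714433 + 2*I*√6514)/(4241057/3608547 - 1834985) = (714433 + 2*I*√6514)/(-6621625375738/3608547) = (714433 + 2*I*√6514)*(-3608547/6621625375738) = -2578065058851/6621625375738 - 3608547*I*√6514/3310812687869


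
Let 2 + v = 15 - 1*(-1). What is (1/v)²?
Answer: 1/196 ≈ 0.0051020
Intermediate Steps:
v = 14 (v = -2 + (15 - 1*(-1)) = -2 + (15 + 1) = -2 + 16 = 14)
(1/v)² = (1/14)² = 1/196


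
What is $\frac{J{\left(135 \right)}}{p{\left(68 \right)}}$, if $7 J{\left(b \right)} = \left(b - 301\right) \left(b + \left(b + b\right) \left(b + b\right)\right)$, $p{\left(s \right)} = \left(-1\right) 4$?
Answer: $\frac{6061905}{14} \approx 4.3299 \cdot 10^{5}$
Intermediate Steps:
$p{\left(s \right)} = -4$
$J{\left(b \right)} = \frac{\left(-301 + b\right) \left(b + 4 b^{2}\right)}{7}$ ($J{\left(b \right)} = \frac{\left(b - 301\right) \left(b + \left(b + b\right) \left(b + b\right)\right)}{7} = \frac{\left(-301 + b\right) \left(b + 2 b 2 b\right)}{7} = \frac{\left(-301 + b\right) \left(b + 4 b^{2}\right)}{7}$)
$\frac{J{\left(135 \right)}}{p{\left(68 \right)}} = \frac{\frac{1}{7} \cdot 135 \left(-301 - 162405 + 4 \cdot 135^{2}\right)}{-4} = \frac{1}{7} \cdot 135 \left(-301 - 162405 + 4 \cdot 18225\right) \left(- \frac{1}{4}\right) = \frac{1}{7} \cdot 135 \left(-301 - 162405 + 72900\right) \left(- \frac{1}{4}\right) = \frac{1}{7} \cdot 135 \left(-89806\right) \left(- \frac{1}{4}\right) = \left(- \frac{12123810}{7}\right) \left(- \frac{1}{4}\right) = \frac{6061905}{14}$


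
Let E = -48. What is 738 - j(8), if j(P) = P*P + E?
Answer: 722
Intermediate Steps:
j(P) = -48 + P**2 (j(P) = P*P - 48 = P**2 - 48 = -48 + P**2)
738 - j(8) = 738 - (-48 + 8**2) = 738 - (-48 + 64) = 738 - 1*16 = 738 - 16 = 722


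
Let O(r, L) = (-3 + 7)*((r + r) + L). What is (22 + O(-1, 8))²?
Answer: 2116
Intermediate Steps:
O(r, L) = 4*L + 8*r (O(r, L) = 4*(2*r + L) = 4*(L + 2*r) = 4*L + 8*r)
(22 + O(-1, 8))² = (22 + (4*8 + 8*(-1)))² = (22 + (32 - 8))² = (22 + 24)² = 46² = 2116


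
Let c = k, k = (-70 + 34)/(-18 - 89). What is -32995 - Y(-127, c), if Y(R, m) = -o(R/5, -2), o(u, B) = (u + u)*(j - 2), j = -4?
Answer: -163451/5 ≈ -32690.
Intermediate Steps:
k = 36/107 (k = -36/(-107) = -36*(-1/107) = 36/107 ≈ 0.33645)
c = 36/107 ≈ 0.33645
o(u, B) = -12*u (o(u, B) = (u + u)*(-4 - 2) = (2*u)*(-6) = -12*u)
Y(R, m) = 12*R/5 (Y(R, m) = -(-12)*R/5 = 12*R/5)
-32995 - Y(-127, c) = -32995 - 12*(-127)/5 = -32995 - 1*(-1524/5) = -32995 + 1524/5 = -163451/5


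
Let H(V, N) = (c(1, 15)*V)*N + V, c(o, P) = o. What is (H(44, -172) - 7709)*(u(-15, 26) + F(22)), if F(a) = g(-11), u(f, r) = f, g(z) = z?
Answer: 396058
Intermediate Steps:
H(V, N) = V + N*V (H(V, N) = (1*V)*N + V = V*N + V = N*V + V = V + N*V)
F(a) = -11
(H(44, -172) - 7709)*(u(-15, 26) + F(22)) = (44*(1 - 172) - 7709)*(-15 - 11) = (44*(-171) - 7709)*(-26) = (-7524 - 7709)*(-26) = -15233*(-26) = 396058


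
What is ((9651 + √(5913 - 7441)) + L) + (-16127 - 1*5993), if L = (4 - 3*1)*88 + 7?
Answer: -12374 + 2*I*√382 ≈ -12374.0 + 39.09*I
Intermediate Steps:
L = 95 (L = (4 - 3)*88 + 7 = 1*88 + 7 = 88 + 7 = 95)
((9651 + √(5913 - 7441)) + L) + (-16127 - 1*5993) = ((9651 + √(5913 - 7441)) + 95) + (-16127 - 1*5993) = ((9651 + √(-1528)) + 95) + (-16127 - 5993) = ((9651 + 2*I*√382) + 95) - 22120 = (9746 + 2*I*√382) - 22120 = -12374 + 2*I*√382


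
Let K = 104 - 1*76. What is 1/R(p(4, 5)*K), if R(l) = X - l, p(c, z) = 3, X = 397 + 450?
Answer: 1/763 ≈ 0.0013106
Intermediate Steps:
X = 847
K = 28 (K = 104 - 76 = 28)
R(l) = 847 - l
1/R(p(4, 5)*K) = 1/(847 - 3*28) = 1/(847 - 1*84) = 1/(847 - 84) = 1/763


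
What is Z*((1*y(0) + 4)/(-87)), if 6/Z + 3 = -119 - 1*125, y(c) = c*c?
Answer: 8/7163 ≈ 0.0011168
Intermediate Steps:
y(c) = c²
Z = -6/247 (Z = 6/(-3 + (-119 - 1*125)) = 6/(-3 + (-119 - 125)) = 6/(-3 - 244) = 6/(-247) = 6*(-1/247) = -6/247 ≈ -0.024291)
Z*((1*y(0) + 4)/(-87)) = -6*(1*0² + 4)/(247*(-87)) = -6*(1*0 + 4)*(-1)/(247*87) = -6*(0 + 4)*(-1)/(247*87) = -24*(-1)/(247*87) = -6/247*(-4/87) = 8/7163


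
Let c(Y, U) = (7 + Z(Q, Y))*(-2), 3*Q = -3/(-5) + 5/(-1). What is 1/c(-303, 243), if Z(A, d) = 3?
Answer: -1/20 ≈ -0.050000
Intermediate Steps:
Q = -22/15 (Q = (-3/(-5) + 5/(-1))/3 = (-3*(-⅕) + 5*(-1))/3 = (⅗ - 5)/3 = (⅓)*(-22/5) = -22/15 ≈ -1.4667)
c(Y, U) = -20 (c(Y, U) = (7 + 3)*(-2) = 10*(-2) = -20)
1/c(-303, 243) = 1/(-20) = -1/20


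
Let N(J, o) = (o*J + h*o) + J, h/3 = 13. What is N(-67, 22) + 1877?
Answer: 1194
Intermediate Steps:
h = 39 (h = 3*13 = 39)
N(J, o) = J + 39*o + J*o (N(J, o) = (o*J + 39*o) + J = (J*o + 39*o) + J = (39*o + J*o) + J = J + 39*o + J*o)
N(-67, 22) + 1877 = (-67 + 39*22 - 67*22) + 1877 = (-67 + 858 - 1474) + 1877 = -683 + 1877 = 1194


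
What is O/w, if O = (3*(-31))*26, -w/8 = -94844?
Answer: -1209/379376 ≈ -0.0031868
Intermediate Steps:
w = 758752 (w = -8*(-94844) = 758752)
O = -2418 (O = -93*26 = -2418)
O/w = -2418/758752 = -2418*1/758752 = -1209/379376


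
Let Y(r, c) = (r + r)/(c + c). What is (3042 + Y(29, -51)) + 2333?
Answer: 274096/51 ≈ 5374.4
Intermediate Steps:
Y(r, c) = r/c (Y(r, c) = (2*r)/((2*c)) = (2*r)*(1/(2*c)) = r/c)
(3042 + Y(29, -51)) + 2333 = (3042 + 29/(-51)) + 2333 = (3042 + 29*(-1/51)) + 2333 = (3042 - 29/51) + 2333 = 155113/51 + 2333 = 274096/51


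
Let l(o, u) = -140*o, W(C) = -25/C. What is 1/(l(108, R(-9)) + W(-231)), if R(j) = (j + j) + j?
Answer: -231/3492695 ≈ -6.6138e-5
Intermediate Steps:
R(j) = 3*j (R(j) = 2*j + j = 3*j)
1/(l(108, R(-9)) + W(-231)) = 1/(-140*108 - 25/(-231)) = 1/(-15120 - 25*(-1/231)) = 1/(-15120 + 25/231) = 1/(-3492695/231) = -231/3492695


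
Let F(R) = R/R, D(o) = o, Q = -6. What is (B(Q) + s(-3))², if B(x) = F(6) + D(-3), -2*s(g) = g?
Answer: ¼ ≈ 0.25000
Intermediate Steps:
F(R) = 1
s(g) = -g/2
B(x) = -2 (B(x) = 1 - 3 = -2)
(B(Q) + s(-3))² = (-2 - ½*(-3))² = (-2 + 3/2)² = (-½)² = ¼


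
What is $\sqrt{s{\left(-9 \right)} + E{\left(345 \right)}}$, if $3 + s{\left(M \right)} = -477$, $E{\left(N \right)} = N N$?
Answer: $\sqrt{118545} \approx 344.3$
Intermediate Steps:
$E{\left(N \right)} = N^{2}$
$s{\left(M \right)} = -480$ ($s{\left(M \right)} = -3 - 477 = -480$)
$\sqrt{s{\left(-9 \right)} + E{\left(345 \right)}} = \sqrt{-480 + 345^{2}} = \sqrt{-480 + 119025} = \sqrt{118545}$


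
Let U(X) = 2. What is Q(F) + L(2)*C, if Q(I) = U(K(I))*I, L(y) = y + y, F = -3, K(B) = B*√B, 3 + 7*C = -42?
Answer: -222/7 ≈ -31.714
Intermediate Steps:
C = -45/7 (C = -3/7 + (⅐)*(-42) = -3/7 - 6 = -45/7 ≈ -6.4286)
K(B) = B^(3/2)
L(y) = 2*y
Q(I) = 2*I
Q(F) + L(2)*C = 2*(-3) + (2*2)*(-45/7) = -6 + 4*(-45/7) = -6 - 180/7 = -222/7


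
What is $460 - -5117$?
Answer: $5577$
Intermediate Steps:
$460 - -5117 = 460 + 5117 = 5577$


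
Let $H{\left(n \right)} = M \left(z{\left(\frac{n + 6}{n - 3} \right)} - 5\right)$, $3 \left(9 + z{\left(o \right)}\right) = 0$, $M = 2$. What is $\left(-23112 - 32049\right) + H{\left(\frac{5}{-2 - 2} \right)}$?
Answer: $-55189$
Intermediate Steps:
$z{\left(o \right)} = -9$ ($z{\left(o \right)} = -9 + \frac{1}{3} \cdot 0 = -9 + 0 = -9$)
$H{\left(n \right)} = -28$ ($H{\left(n \right)} = 2 \left(-9 - 5\right) = 2 \left(-14\right) = -28$)
$\left(-23112 - 32049\right) + H{\left(\frac{5}{-2 - 2} \right)} = \left(-23112 - 32049\right) - 28 = -55161 - 28 = -55189$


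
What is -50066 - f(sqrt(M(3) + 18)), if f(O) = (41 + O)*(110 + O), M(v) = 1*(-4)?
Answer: -54590 - 151*sqrt(14) ≈ -55155.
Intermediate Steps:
M(v) = -4
-50066 - f(sqrt(M(3) + 18)) = -50066 - (4510 + (sqrt(-4 + 18))**2 + 151*sqrt(-4 + 18)) = -50066 - (4510 + (sqrt(14))**2 + 151*sqrt(14)) = -50066 - (4510 + 14 + 151*sqrt(14)) = -50066 - (4524 + 151*sqrt(14)) = -50066 + (-4524 - 151*sqrt(14)) = -54590 - 151*sqrt(14)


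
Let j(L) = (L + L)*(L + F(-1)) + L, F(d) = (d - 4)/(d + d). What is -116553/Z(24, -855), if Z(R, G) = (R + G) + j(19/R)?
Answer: 33567264/237599 ≈ 141.28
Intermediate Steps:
F(d) = (-4 + d)/(2*d) (F(d) = (-4 + d)/((2*d)) = (-4 + d)*(1/(2*d)) = (-4 + d)/(2*d))
j(L) = L + 2*L*(5/2 + L) (j(L) = (L + L)*(L + (1/2)*(-4 - 1)/(-1)) + L = (2*L)*(L + (1/2)*(-1)*(-5)) + L = (2*L)*(L + 5/2) + L = (2*L)*(5/2 + L) + L = 2*L*(5/2 + L) + L = L + 2*L*(5/2 + L))
Z(R, G) = G + R + 38*(3 + 19/R)/R (Z(R, G) = (R + G) + 2*(19/R)*(3 + 19/R) = (G + R) + 38*(3 + 19/R)/R = G + R + 38*(3 + 19/R)/R)
-116553/Z(24, -855) = -116553/(-855 + 24 + 114/24 + 722/24**2) = -116553/(-855 + 24 + 114*(1/24) + 722*(1/576)) = -116553/(-855 + 24 + 19/4 + 361/288) = -116553/(-237599/288) = -116553*(-288/237599) = 33567264/237599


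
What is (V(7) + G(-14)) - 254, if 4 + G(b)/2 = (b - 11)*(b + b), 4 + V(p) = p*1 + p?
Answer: 1148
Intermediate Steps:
V(p) = -4 + 2*p (V(p) = -4 + (p*1 + p) = -4 + (p + p) = -4 + 2*p)
G(b) = -8 + 4*b*(-11 + b) (G(b) = -8 + 2*((b - 11)*(b + b)) = -8 + 2*((-11 + b)*(2*b)) = -8 + 2*(2*b*(-11 + b)) = -8 + 4*b*(-11 + b))
(V(7) + G(-14)) - 254 = ((-4 + 2*7) + (-8 - 44*(-14) + 4*(-14)²)) - 254 = ((-4 + 14) + (-8 + 616 + 4*196)) - 254 = (10 + (-8 + 616 + 784)) - 254 = (10 + 1392) - 254 = 1402 - 254 = 1148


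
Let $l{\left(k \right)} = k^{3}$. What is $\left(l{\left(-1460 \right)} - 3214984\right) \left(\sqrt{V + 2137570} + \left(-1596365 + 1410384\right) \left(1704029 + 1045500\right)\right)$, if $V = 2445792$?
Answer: $1593066355668057651816 - 21807456888 \sqrt{93538} \approx 1.5931 \cdot 10^{21}$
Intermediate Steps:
$\left(l{\left(-1460 \right)} - 3214984\right) \left(\sqrt{V + 2137570} + \left(-1596365 + 1410384\right) \left(1704029 + 1045500\right)\right) = \left(\left(-1460\right)^{3} - 3214984\right) \left(\sqrt{2445792 + 2137570} + \left(-1596365 + 1410384\right) \left(1704029 + 1045500\right)\right) = \left(-3112136000 - 3214984\right) \left(\sqrt{4583362} - 511360152949\right) = - 3115350984 \left(7 \sqrt{93538} - 511360152949\right) = - 3115350984 \left(-511360152949 + 7 \sqrt{93538}\right) = 1593066355668057651816 - 21807456888 \sqrt{93538}$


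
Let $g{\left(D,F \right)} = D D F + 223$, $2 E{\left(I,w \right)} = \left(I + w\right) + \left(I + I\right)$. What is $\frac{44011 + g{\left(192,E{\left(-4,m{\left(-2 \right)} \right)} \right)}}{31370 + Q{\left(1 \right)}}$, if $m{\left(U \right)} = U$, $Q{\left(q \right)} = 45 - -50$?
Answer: $- \frac{213814}{31465} \approx -6.7953$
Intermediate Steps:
$Q{\left(q \right)} = 95$ ($Q{\left(q \right)} = 45 + 50 = 95$)
$E{\left(I,w \right)} = \frac{w}{2} + \frac{3 I}{2}$ ($E{\left(I,w \right)} = \frac{\left(I + w\right) + \left(I + I\right)}{2} = \frac{\left(I + w\right) + 2 I}{2} = \frac{w + 3 I}{2} = \frac{w}{2} + \frac{3 I}{2}$)
$g{\left(D,F \right)} = 223 + F D^{2}$ ($g{\left(D,F \right)} = D^{2} F + 223 = F D^{2} + 223 = 223 + F D^{2}$)
$\frac{44011 + g{\left(192,E{\left(-4,m{\left(-2 \right)} \right)} \right)}}{31370 + Q{\left(1 \right)}} = \frac{44011 + \left(223 + \left(\frac{1}{2} \left(-2\right) + \frac{3}{2} \left(-4\right)\right) 192^{2}\right)}{31370 + 95} = \frac{44011 + \left(223 + \left(-1 - 6\right) 36864\right)}{31465} = \left(44011 + \left(223 - 258048\right)\right) \frac{1}{31465} = \left(44011 - 257825\right) \frac{1}{31465} = \left(-213814\right) \frac{1}{31465} = - \frac{213814}{31465}$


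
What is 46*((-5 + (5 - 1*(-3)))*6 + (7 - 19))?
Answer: 276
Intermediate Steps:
46*((-5 + (5 - 1*(-3)))*6 + (7 - 19)) = 46*((-5 + (5 + 3))*6 - 12) = 46*((-5 + 8)*6 - 12) = 46*(3*6 - 12) = 46*(18 - 12) = 46*6 = 276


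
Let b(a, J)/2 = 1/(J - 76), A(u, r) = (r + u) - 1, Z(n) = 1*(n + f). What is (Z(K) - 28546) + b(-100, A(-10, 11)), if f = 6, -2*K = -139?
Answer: -540940/19 ≈ -28471.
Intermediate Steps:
K = 139/2 (K = -½*(-139) = 139/2 ≈ 69.500)
Z(n) = 6 + n (Z(n) = 1*(n + 6) = 1*(6 + n) = 6 + n)
A(u, r) = -1 + r + u
b(a, J) = 2/(-76 + J) (b(a, J) = 2/(J - 76) = 2/(-76 + J))
(Z(K) - 28546) + b(-100, A(-10, 11)) = ((6 + 139/2) - 28546) + 2/(-76 + (-1 + 11 - 10)) = (151/2 - 28546) + 2/(-76 + 0) = -56941/2 + 2/(-76) = -56941/2 + 2*(-1/76) = -56941/2 - 1/38 = -540940/19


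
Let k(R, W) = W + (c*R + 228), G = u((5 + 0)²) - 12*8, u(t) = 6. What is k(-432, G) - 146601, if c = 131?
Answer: -203055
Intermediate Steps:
G = -90 (G = 6 - 12*8 = 6 - 96 = -90)
k(R, W) = 228 + W + 131*R (k(R, W) = W + (131*R + 228) = W + (228 + 131*R) = 228 + W + 131*R)
k(-432, G) - 146601 = (228 - 90 + 131*(-432)) - 146601 = (228 - 90 - 56592) - 146601 = -56454 - 146601 = -203055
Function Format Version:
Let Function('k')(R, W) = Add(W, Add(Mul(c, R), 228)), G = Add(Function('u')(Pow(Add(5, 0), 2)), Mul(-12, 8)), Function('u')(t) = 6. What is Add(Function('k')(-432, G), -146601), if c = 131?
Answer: -203055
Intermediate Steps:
G = -90 (G = Add(6, Mul(-12, 8)) = Add(6, -96) = -90)
Function('k')(R, W) = Add(228, W, Mul(131, R)) (Function('k')(R, W) = Add(W, Add(Mul(131, R), 228)) = Add(W, Add(228, Mul(131, R))) = Add(228, W, Mul(131, R)))
Add(Function('k')(-432, G), -146601) = Add(Add(228, -90, Mul(131, -432)), -146601) = Add(Add(228, -90, -56592), -146601) = Add(-56454, -146601) = -203055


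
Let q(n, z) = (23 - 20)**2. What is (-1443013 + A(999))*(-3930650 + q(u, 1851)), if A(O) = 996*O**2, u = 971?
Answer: -3901420547985103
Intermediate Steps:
q(n, z) = 9 (q(n, z) = 3**2 = 9)
(-1443013 + A(999))*(-3930650 + q(u, 1851)) = (-1443013 + 996*999**2)*(-3930650 + 9) = (-1443013 + 996*998001)*(-3930641) = (-1443013 + 994008996)*(-3930641) = 992565983*(-3930641) = -3901420547985103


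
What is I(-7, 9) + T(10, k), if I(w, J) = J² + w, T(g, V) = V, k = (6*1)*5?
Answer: 104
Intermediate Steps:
k = 30 (k = 6*5 = 30)
I(w, J) = w + J²
I(-7, 9) + T(10, k) = (-7 + 9²) + 30 = (-7 + 81) + 30 = 74 + 30 = 104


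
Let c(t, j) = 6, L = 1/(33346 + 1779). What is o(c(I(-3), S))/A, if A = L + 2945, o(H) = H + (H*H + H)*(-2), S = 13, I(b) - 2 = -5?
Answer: -456625/17240521 ≈ -0.026486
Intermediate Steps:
I(b) = -3 (I(b) = 2 - 5 = -3)
L = 1/35125 ≈ 2.8470e-5
o(H) = -H - 2*H² (o(H) = H + (H² + H)*(-2) = H + (H + H²)*(-2) = H + (-2*H - 2*H²) = -H - 2*H²)
A = 103443126/35125 (A = 1/35125 + 2945 = 103443126/35125 ≈ 2945.0)
o(c(I(-3), S))/A = (-1*6*(1 + 2*6))/(103443126/35125) = -1*6*(1 + 12)*(35125/103443126) = -1*6*13*(35125/103443126) = -78*35125/103443126 = -456625/17240521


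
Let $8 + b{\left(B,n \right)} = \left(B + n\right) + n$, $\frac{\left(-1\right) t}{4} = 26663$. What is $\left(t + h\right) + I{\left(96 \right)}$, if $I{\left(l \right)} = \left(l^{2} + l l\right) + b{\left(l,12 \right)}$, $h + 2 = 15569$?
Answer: $-72541$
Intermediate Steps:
$t = -106652$ ($t = \left(-4\right) 26663 = -106652$)
$h = 15567$ ($h = -2 + 15569 = 15567$)
$b{\left(B,n \right)} = -8 + B + 2 n$ ($b{\left(B,n \right)} = -8 + \left(\left(B + n\right) + n\right) = -8 + \left(B + 2 n\right) = -8 + B + 2 n$)
$I{\left(l \right)} = 16 + l + 2 l^{2}$ ($I{\left(l \right)} = \left(l^{2} + l l\right) + \left(-8 + l + 2 \cdot 12\right) = \left(l^{2} + l^{2}\right) + \left(-8 + l + 24\right) = 2 l^{2} + \left(16 + l\right) = 16 + l + 2 l^{2}$)
$\left(t + h\right) + I{\left(96 \right)} = \left(-106652 + 15567\right) + \left(16 + 96 + 2 \cdot 96^{2}\right) = -91085 + \left(16 + 96 + 2 \cdot 9216\right) = -91085 + \left(16 + 96 + 18432\right) = -91085 + 18544 = -72541$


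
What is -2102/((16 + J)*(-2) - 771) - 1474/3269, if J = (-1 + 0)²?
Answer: 812124/375935 ≈ 2.1603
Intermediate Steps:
J = 1 (J = (-1)² = 1)
-2102/((16 + J)*(-2) - 771) - 1474/3269 = -2102/((16 + 1)*(-2) - 771) - 1474/3269 = -2102/(17*(-2) - 771) - 1474*1/3269 = -2102/(-34 - 771) - 1474/3269 = -2102/(-805) - 1474/3269 = -2102*(-1/805) - 1474/3269 = 2102/805 - 1474/3269 = 812124/375935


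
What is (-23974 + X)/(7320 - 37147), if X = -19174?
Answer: 6164/4261 ≈ 1.4466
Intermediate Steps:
(-23974 + X)/(7320 - 37147) = (-23974 - 19174)/(7320 - 37147) = -43148/(-29827) = -43148*(-1/29827) = 6164/4261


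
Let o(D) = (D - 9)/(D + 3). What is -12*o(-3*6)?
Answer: -108/5 ≈ -21.600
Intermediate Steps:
o(D) = (-9 + D)/(3 + D)
-12*o(-3*6) = -12*(-9 - 3*6)/(3 - 3*6) = -12*(-9 - 18)/(3 - 18) = -12*(-27)/(-15) = -(-4)*(-27)/5 = -12*9/5 = -108/5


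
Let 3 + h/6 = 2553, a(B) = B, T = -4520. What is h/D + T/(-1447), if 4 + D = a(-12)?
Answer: -5516695/5788 ≈ -953.13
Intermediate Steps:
h = 15300 (h = -18 + 6*2553 = -18 + 15318 = 15300)
D = -16 (D = -4 - 12 = -16)
h/D + T/(-1447) = 15300/(-16) - 4520/(-1447) = 15300*(-1/16) - 4520*(-1/1447) = -3825/4 + 4520/1447 = -5516695/5788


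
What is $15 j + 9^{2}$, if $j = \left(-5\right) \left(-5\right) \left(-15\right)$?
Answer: $-5544$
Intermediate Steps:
$j = -375$ ($j = 25 \left(-15\right) = -375$)
$15 j + 9^{2} = 15 \left(-375\right) + 9^{2} = -5625 + 81 = -5544$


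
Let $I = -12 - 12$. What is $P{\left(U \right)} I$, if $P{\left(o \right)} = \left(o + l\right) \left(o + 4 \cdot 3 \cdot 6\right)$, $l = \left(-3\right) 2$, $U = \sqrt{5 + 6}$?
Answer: $10104 - 1584 \sqrt{11} \approx 4850.5$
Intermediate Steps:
$I = -24$
$U = \sqrt{11} \approx 3.3166$
$l = -6$
$P{\left(o \right)} = \left(-6 + o\right) \left(72 + o\right)$ ($P{\left(o \right)} = \left(o - 6\right) \left(o + 4 \cdot 3 \cdot 6\right) = \left(-6 + o\right) \left(o + 12 \cdot 6\right) = \left(-6 + o\right) \left(o + 72\right) = \left(-6 + o\right) \left(72 + o\right)$)
$P{\left(U \right)} I = \left(-432 + \left(\sqrt{11}\right)^{2} + 66 \sqrt{11}\right) \left(-24\right) = \left(-432 + 11 + 66 \sqrt{11}\right) \left(-24\right) = \left(-421 + 66 \sqrt{11}\right) \left(-24\right) = 10104 - 1584 \sqrt{11}$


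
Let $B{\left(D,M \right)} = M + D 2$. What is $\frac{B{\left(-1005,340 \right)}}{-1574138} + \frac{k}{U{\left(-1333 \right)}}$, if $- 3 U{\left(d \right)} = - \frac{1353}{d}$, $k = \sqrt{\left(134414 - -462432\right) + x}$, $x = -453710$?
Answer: $\frac{835}{787069} - \frac{15996 \sqrt{994}}{451} \approx -1118.2$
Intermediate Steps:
$B{\left(D,M \right)} = M + 2 D$
$k = 12 \sqrt{994}$ ($k = \sqrt{\left(134414 - -462432\right) - 453710} = \sqrt{\left(134414 + 462432\right) - 453710} = \sqrt{596846 - 453710} = \sqrt{143136} = 12 \sqrt{994} \approx 378.33$)
$U{\left(d \right)} = \frac{451}{d}$ ($U{\left(d \right)} = - \frac{\left(-1353\right) \frac{1}{d}}{3} = \frac{451}{d}$)
$\frac{B{\left(-1005,340 \right)}}{-1574138} + \frac{k}{U{\left(-1333 \right)}} = \frac{340 + 2 \left(-1005\right)}{-1574138} + \frac{12 \sqrt{994}}{451 \frac{1}{-1333}} = \left(340 - 2010\right) \left(- \frac{1}{1574138}\right) + \frac{12 \sqrt{994}}{451 \left(- \frac{1}{1333}\right)} = \left(-1670\right) \left(- \frac{1}{1574138}\right) + \frac{12 \sqrt{994}}{- \frac{451}{1333}} = \frac{835}{787069} + 12 \sqrt{994} \left(- \frac{1333}{451}\right) = \frac{835}{787069} - \frac{15996 \sqrt{994}}{451}$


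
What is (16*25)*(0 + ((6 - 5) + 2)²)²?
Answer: 32400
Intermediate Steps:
(16*25)*(0 + ((6 - 5) + 2)²)² = 400*(0 + (1 + 2)²)² = 400*(0 + 3²)² = 400*(0 + 9)² = 400*9² = 400*81 = 32400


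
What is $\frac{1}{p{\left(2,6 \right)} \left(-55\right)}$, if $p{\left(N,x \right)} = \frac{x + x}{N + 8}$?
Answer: $- \frac{1}{66} \approx -0.015152$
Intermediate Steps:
$p{\left(N,x \right)} = \frac{2 x}{8 + N}$
$\frac{1}{p{\left(2,6 \right)} \left(-55\right)} = \frac{1}{2 \cdot 6 \frac{1}{8 + 2} \left(-55\right)} = \frac{1}{2 \cdot 6 \cdot \frac{1}{10} \left(-55\right)} = \frac{1}{\frac{6}{5} \left(-55\right)} = \frac{1}{-66} = - \frac{1}{66}$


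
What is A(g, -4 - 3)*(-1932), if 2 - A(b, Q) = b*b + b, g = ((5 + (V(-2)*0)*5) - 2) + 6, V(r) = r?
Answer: 170016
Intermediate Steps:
g = 9 (g = ((5 - 2*0*5) - 2) + 6 = ((5 + 0*5) - 2) + 6 = ((5 + 0) - 2) + 6 = (5 - 2) + 6 = 3 + 6 = 9)
A(b, Q) = 2 - b - b² (A(b, Q) = 2 - (b*b + b) = 2 - (b² + b) = 2 - (b + b²) = 2 + (-b - b²) = 2 - b - b²)
A(g, -4 - 3)*(-1932) = (2 - 1*9 - 1*9²)*(-1932) = (2 - 9 - 1*81)*(-1932) = (2 - 9 - 81)*(-1932) = -88*(-1932) = 170016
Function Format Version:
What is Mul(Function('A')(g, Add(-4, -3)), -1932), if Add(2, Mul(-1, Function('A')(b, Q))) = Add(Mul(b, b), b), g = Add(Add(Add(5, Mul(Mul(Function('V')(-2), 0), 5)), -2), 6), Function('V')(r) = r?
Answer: 170016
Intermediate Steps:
g = 9 (g = Add(Add(Add(5, Mul(Mul(-2, 0), 5)), -2), 6) = Add(Add(Add(5, Mul(0, 5)), -2), 6) = Add(Add(Add(5, 0), -2), 6) = Add(Add(5, -2), 6) = Add(3, 6) = 9)
Function('A')(b, Q) = Add(2, Mul(-1, b), Mul(-1, Pow(b, 2))) (Function('A')(b, Q) = Add(2, Mul(-1, Add(Mul(b, b), b))) = Add(2, Mul(-1, Add(Pow(b, 2), b))) = Add(2, Mul(-1, Add(b, Pow(b, 2)))) = Add(2, Add(Mul(-1, b), Mul(-1, Pow(b, 2)))) = Add(2, Mul(-1, b), Mul(-1, Pow(b, 2))))
Mul(Function('A')(g, Add(-4, -3)), -1932) = Mul(Add(2, Mul(-1, 9), Mul(-1, Pow(9, 2))), -1932) = Mul(Add(2, -9, Mul(-1, 81)), -1932) = Mul(Add(2, -9, -81), -1932) = Mul(-88, -1932) = 170016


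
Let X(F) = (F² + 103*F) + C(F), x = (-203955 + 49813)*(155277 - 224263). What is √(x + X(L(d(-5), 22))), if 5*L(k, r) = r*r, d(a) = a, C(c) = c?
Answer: 2*√66460371559/5 ≈ 1.0312e+5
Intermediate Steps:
L(k, r) = r²/5 (L(k, r) = (r*r)/5 = r²/5)
x = 10633640012 (x = -154142*(-68986) = 10633640012)
X(F) = F² + 104*F (X(F) = (F² + 103*F) + F = F² + 104*F)
√(x + X(L(d(-5), 22))) = √(10633640012 + ((⅕)*22²)*(104 + (⅕)*22²)) = √(10633640012 + ((⅕)*484)*(104 + (⅕)*484)) = √(10633640012 + 484*(104 + 484/5)/5) = √(10633640012 + (484/5)*(1004/5)) = √(10633640012 + 485936/25) = √(265841486236/25) = 2*√66460371559/5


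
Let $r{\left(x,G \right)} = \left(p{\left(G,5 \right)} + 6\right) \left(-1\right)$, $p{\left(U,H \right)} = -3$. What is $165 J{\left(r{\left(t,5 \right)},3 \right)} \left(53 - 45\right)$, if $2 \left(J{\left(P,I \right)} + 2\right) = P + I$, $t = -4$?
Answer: $-2640$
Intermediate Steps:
$r{\left(x,G \right)} = -3$ ($r{\left(x,G \right)} = \left(-3 + 6\right) \left(-1\right) = 3 \left(-1\right) = -3$)
$J{\left(P,I \right)} = -2 + \frac{I}{2} + \frac{P}{2}$ ($J{\left(P,I \right)} = -2 + \frac{P + I}{2} = -2 + \frac{I + P}{2} = -2 + \left(\frac{I}{2} + \frac{P}{2}\right) = -2 + \frac{I}{2} + \frac{P}{2}$)
$165 J{\left(r{\left(t,5 \right)},3 \right)} \left(53 - 45\right) = 165 \left(-2 + \frac{1}{2} \cdot 3 + \frac{1}{2} \left(-3\right)\right) \left(53 - 45\right) = 165 \left(-2 + \frac{3}{2} - \frac{3}{2}\right) 8 = 165 \left(-2\right) 8 = \left(-330\right) 8 = -2640$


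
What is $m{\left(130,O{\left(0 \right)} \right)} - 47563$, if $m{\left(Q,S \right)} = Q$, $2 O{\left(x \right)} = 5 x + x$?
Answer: $-47433$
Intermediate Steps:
$O{\left(x \right)} = 3 x$ ($O{\left(x \right)} = \frac{5 x + x}{2} = \frac{6 x}{2} = 3 x$)
$m{\left(130,O{\left(0 \right)} \right)} - 47563 = 130 - 47563 = -47433$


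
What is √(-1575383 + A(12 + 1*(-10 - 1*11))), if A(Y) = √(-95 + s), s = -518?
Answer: √(-1575383 + I*√613) ≈ 0.01 + 1255.1*I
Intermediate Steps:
A(Y) = I*√613 (A(Y) = √(-95 - 518) = √(-613) = I*√613)
√(-1575383 + A(12 + 1*(-10 - 1*11))) = √(-1575383 + I*√613)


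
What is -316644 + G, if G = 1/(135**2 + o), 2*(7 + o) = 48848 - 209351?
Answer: -39285071150/124067 ≈ -3.1664e+5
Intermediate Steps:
o = -160517/2 (o = -7 + (48848 - 209351)/2 = -7 + (1/2)*(-160503) = -7 - 160503/2 = -160517/2 ≈ -80259.)
G = -2/124067 (G = 1/(135**2 - 160517/2) = 1/(18225 - 160517/2) = 1/(-124067/2) = -2/124067 ≈ -1.6120e-5)
-316644 + G = -316644 - 2/124067 = -39285071150/124067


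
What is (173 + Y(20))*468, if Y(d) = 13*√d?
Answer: 80964 + 12168*√5 ≈ 1.0817e+5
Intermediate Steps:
(173 + Y(20))*468 = (173 + 13*√20)*468 = (173 + 13*(2*√5))*468 = (173 + 26*√5)*468 = 80964 + 12168*√5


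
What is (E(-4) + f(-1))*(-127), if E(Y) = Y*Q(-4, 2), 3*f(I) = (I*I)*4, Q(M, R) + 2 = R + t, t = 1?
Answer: 1016/3 ≈ 338.67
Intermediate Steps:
Q(M, R) = -1 + R (Q(M, R) = -2 + (R + 1) = -2 + (1 + R) = -1 + R)
f(I) = 4*I**2/3 (f(I) = ((I*I)*4)/3 = (I**2*4)/3 = (4*I**2)/3 = 4*I**2/3)
E(Y) = Y (E(Y) = Y*(-1 + 2) = Y*1 = Y)
(E(-4) + f(-1))*(-127) = (-4 + (4/3)*(-1)**2)*(-127) = (-4 + (4/3)*1)*(-127) = (-4 + 4/3)*(-127) = -8/3*(-127) = 1016/3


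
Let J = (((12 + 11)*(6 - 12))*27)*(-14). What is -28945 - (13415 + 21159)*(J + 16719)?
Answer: -2381589787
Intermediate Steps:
J = 52164 (J = ((23*(-6))*27)*(-14) = -138*27*(-14) = -3726*(-14) = 52164)
-28945 - (13415 + 21159)*(J + 16719) = -28945 - (13415 + 21159)*(52164 + 16719) = -28945 - 34574*68883 = -28945 - 1*2381560842 = -28945 - 2381560842 = -2381589787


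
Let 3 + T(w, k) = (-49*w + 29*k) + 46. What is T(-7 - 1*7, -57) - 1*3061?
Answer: -3985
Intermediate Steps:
T(w, k) = 43 - 49*w + 29*k (T(w, k) = -3 + ((-49*w + 29*k) + 46) = -3 + (46 - 49*w + 29*k) = 43 - 49*w + 29*k)
T(-7 - 1*7, -57) - 1*3061 = (43 - 49*(-7 - 1*7) + 29*(-57)) - 1*3061 = (43 - 49*(-7 - 7) - 1653) - 3061 = (43 - 49*(-14) - 1653) - 3061 = (43 + 686 - 1653) - 3061 = -924 - 3061 = -3985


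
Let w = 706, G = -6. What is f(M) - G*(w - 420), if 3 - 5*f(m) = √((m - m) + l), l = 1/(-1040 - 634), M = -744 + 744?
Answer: 8583/5 - I*√186/2790 ≈ 1716.6 - 0.0048882*I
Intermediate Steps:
M = 0
l = -1/1674 (l = 1/(-1674) = -1/1674 ≈ -0.00059737)
f(m) = ⅗ - I*√186/2790 (f(m) = ⅗ - √((m - m) - 1/1674)/5 = ⅗ - √(0 - 1/1674)/5 = ⅗ - I*√186/2790)
f(M) - G*(w - 420) = (⅗ - I*√186/2790) - (-6)*(706 - 420) = (⅗ - I*√186/2790) - (-6)*286 = (⅗ - I*√186/2790) - 1*(-1716) = (⅗ - I*√186/2790) + 1716 = 8583/5 - I*√186/2790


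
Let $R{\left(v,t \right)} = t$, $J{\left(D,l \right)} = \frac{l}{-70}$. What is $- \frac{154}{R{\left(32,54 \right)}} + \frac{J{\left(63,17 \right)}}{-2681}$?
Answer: $- \frac{14450131}{5067090} \approx -2.8518$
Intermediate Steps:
$J{\left(D,l \right)} = - \frac{l}{70}$ ($J{\left(D,l \right)} = l \left(- \frac{1}{70}\right) = - \frac{l}{70}$)
$- \frac{154}{R{\left(32,54 \right)}} + \frac{J{\left(63,17 \right)}}{-2681} = - \frac{154}{54} + \frac{\left(- \frac{1}{70}\right) 17}{-2681} = \left(-154\right) \frac{1}{54} - - \frac{17}{187670} = - \frac{77}{27} + \frac{17}{187670} = - \frac{14450131}{5067090}$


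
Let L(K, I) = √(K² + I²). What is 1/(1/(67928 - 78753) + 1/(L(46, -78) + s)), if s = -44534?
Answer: -26687408402450/3064610681 + 1171806250*√82/3064610681 ≈ -8704.8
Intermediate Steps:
L(K, I) = √(I² + K²)
1/(1/(67928 - 78753) + 1/(L(46, -78) + s)) = 1/(1/(67928 - 78753) + 1/(√((-78)² + 46²) - 44534)) = 1/(1/(-10825) + 1/(√(6084 + 2116) - 44534)) = 1/(-1/10825 + 1/(√8200 - 44534)) = 1/(-1/10825 + 1/(10*√82 - 44534)) = 1/(-1/10825 + 1/(-44534 + 10*√82))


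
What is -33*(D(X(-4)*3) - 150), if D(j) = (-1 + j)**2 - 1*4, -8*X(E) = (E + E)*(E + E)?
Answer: -15543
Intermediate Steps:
X(E) = -E**2/2 (X(E) = -(E + E)*(E + E)/8 = -2*E*2*E/8 = -E**2/2)
D(j) = -4 + (-1 + j)**2 (D(j) = (-1 + j)**2 - 4 = -4 + (-1 + j)**2)
-33*(D(X(-4)*3) - 150) = -33*((-4 + (-1 - 1/2*(-4)**2*3)**2) - 150) = -33*((-4 + (-1 - 1/2*16*3)**2) - 150) = -33*((-4 + (-1 - 8*3)**2) - 150) = -33*((-4 + (-1 - 24)**2) - 150) = -33*((-4 + (-25)**2) - 150) = -33*((-4 + 625) - 150) = -33*(621 - 150) = -33*471 = -15543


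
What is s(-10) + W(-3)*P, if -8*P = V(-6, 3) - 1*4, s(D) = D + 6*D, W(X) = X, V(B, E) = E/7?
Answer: -3995/56 ≈ -71.339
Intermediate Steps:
V(B, E) = E/7 (V(B, E) = E*(1/7) = E/7)
s(D) = 7*D
P = 25/56 (P = -((1/7)*3 - 1*4)/8 = -(3/7 - 4)/8 = -1/8*(-25/7) = 25/56 ≈ 0.44643)
s(-10) + W(-3)*P = 7*(-10) - 3*25/56 = -70 - 75/56 = -3995/56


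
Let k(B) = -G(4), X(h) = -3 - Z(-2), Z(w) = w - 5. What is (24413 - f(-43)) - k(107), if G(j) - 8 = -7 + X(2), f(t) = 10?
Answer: 24408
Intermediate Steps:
Z(w) = -5 + w
X(h) = 4 (X(h) = -3 - (-5 - 2) = -3 - 1*(-7) = -3 + 7 = 4)
G(j) = 5 (G(j) = 8 + (-7 + 4) = 8 - 3 = 5)
k(B) = -5 (k(B) = -1*5 = -5)
(24413 - f(-43)) - k(107) = (24413 - 1*10) - 1*(-5) = (24413 - 10) + 5 = 24403 + 5 = 24408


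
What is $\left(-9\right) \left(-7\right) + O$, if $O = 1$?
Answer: $64$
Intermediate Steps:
$\left(-9\right) \left(-7\right) + O = \left(-9\right) \left(-7\right) + 1 = 63 + 1 = 64$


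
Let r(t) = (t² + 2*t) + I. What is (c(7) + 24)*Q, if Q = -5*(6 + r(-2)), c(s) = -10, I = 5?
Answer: -770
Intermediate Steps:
r(t) = 5 + t² + 2*t (r(t) = (t² + 2*t) + 5 = 5 + t² + 2*t)
Q = -55 (Q = -5*(6 + (5 + (-2)² + 2*(-2))) = -5*(6 + (5 + 4 - 4)) = -5*(6 + 5) = -5*11 = -55)
(c(7) + 24)*Q = (-10 + 24)*(-55) = 14*(-55) = -770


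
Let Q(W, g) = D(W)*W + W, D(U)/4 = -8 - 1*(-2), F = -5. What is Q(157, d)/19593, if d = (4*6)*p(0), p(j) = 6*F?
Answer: -3611/19593 ≈ -0.18430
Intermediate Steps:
D(U) = -24 (D(U) = 4*(-8 - 1*(-2)) = 4*(-8 + 2) = 4*(-6) = -24)
p(j) = -30 (p(j) = 6*(-5) = -30)
d = -720 (d = (4*6)*(-30) = 24*(-30) = -720)
Q(W, g) = -23*W (Q(W, g) = -24*W + W = -23*W)
Q(157, d)/19593 = -23*157/19593 = -3611*1/19593 = -3611/19593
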